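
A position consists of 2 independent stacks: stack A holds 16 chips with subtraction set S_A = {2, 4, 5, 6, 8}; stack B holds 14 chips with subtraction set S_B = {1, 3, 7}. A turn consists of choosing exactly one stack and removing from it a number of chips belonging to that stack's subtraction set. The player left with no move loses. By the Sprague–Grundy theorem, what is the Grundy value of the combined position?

3

Stack A, S = {2, 4, 5, 6, 8}:
n :  0  1  2  3  4  5  6  7  8  9 10 11 12 13 14 15 16
G :  0  0  1  1  2  2  3  3  4  4  0  0  1  1  2  2  3
G_A(16) = 3.
Stack B, S = {1, 3, 7}:
n :  0  1  2  3  4  5  6  7  8  9 10 11 12 13 14
G :  0  1  0  1  0  1  0  1  0  1  0  1  0  1  0
G_B(14) = 0.
Combined Grundy value = 3 ⊕ 0 = 3.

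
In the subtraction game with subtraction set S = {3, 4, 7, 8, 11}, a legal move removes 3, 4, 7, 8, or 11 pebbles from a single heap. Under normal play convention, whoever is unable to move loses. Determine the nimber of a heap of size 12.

n :  0  1  2  3  4  5  6  7  8  9 10 11 12
G :  0  0  0  1  1  1  2  2  2  3  3  3  4

4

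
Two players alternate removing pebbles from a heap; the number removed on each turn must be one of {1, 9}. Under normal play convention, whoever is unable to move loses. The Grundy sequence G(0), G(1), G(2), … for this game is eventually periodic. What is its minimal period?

n :  0  1  2  3  4  5  6  7  8  9 10 11 12 13 14
G :  0  1  0  1  0  1  0  1  0  1  0  1  0  1  0
G(n+2) = G(n) holds for n = 0,…,8 (a full window of length max(S) = 9), so the sequence is purely periodic with period 2.

2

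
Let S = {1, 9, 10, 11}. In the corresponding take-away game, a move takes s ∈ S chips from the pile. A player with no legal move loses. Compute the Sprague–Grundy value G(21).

G(0) = 0
G(1) = mex{0} = 1
G(2) = mex{1} = 0
G(3) = mex{0} = 1
G(4) = mex{1} = 0
G(5) = mex{0} = 1
G(6) = mex{1} = 0
G(7) = mex{0} = 1
G(8) = mex{1} = 0
G(9) = mex{0,0} = 1
G(10) = mex{1,1,0} = 2
G(11) = mex{2,0,1,0} = 3
G(12) = mex{3,1,0,1} = 2
G(13) = mex{2,0,1,0} = 3
G(14) = mex{3,1,0,1} = 2
G(15) = mex{2,0,1,0} = 3
G(16) = mex{3,1,0,1} = 2
G(17) = mex{2,0,1,0} = 3
G(18) = mex{3,1,0,1} = 2
G(19) = mex{2,2,1,0} = 3
G(20) = mex{3,3,2,1} = 0
G(21) = mex{0,2,3,2} = 1

1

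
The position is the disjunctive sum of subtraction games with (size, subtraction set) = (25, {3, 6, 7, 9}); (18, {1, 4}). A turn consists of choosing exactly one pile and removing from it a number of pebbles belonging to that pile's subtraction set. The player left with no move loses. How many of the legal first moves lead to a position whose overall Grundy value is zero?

2

Pile A, S = {3, 6, 7, 9}:
n :  0  1  2  3  4  5  6  7  8  9 10 11 12 13 14 15 16 17 18 19 20 21 22 23 24 25
G :  0  0  0  1  1  1  2  2  2  3  3  3  0  0  0  1  1  1  2  2  2  3  3  3  0  0
G_A(25) = 0.
Pile B, S = {1, 4}:
G(0) = 0
G(1) = mex{0} = 1
G(2) = mex{1} = 0
G(3) = mex{0} = 1
G(4) = mex{1,0} = 2
G(5) = mex{2,1} = 0
G(6) = mex{0,0} = 1
G(7) = mex{1,1} = 0
G(8) = mex{0,2} = 1
G(9) = mex{1,0} = 2
G(10) = mex{2,1} = 0
G(11) = mex{0,0} = 1
G(12) = mex{1,1} = 0
G(13) = mex{0,2} = 1
G(14) = mex{1,0} = 2
G(15) = mex{2,1} = 0
G(16) = mex{0,0} = 1
G(17) = mex{1,1} = 0
G(18) = mex{0,2} = 1
G_B(18) = 1.
Combined Grundy value = 0 ⊕ 1 = 1.
A winning move leaves total XOR = 0, i.e. changes one component's Grundy value g to g ⊕ X where X is the current total.
Pile A: need g' = 0⊕1 = 1. Options: 25−3→G=3, 25−6→G=2, 25−7→G=2, 25−9→G=1. Hits: 1.
Pile B: need g' = 1⊕1 = 0. Options: 18−1→G=0, 18−4→G=2. Hits: 1.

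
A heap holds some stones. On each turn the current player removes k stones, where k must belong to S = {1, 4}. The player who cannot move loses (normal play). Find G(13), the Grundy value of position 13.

1

G(0) = 0
G(1) = mex{0} = 1
G(2) = mex{1} = 0
G(3) = mex{0} = 1
G(4) = mex{1,0} = 2
G(5) = mex{2,1} = 0
G(6) = mex{0,0} = 1
G(7) = mex{1,1} = 0
G(8) = mex{0,2} = 1
G(9) = mex{1,0} = 2
G(10) = mex{2,1} = 0
G(11) = mex{0,0} = 1
G(12) = mex{1,1} = 0
G(13) = mex{0,2} = 1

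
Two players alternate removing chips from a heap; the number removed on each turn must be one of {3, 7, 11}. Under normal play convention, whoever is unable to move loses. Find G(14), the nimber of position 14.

0

n :  0  1  2  3  4  5  6  7  8  9 10 11 12 13 14
G :  0  0  0  1  1  1  0  2  2  1  0  3  2  1  0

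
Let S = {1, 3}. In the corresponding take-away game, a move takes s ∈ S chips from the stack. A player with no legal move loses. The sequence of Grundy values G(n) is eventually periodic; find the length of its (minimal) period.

G(0) = 0
G(1) = mex{0} = 1
G(2) = mex{1} = 0
G(3) = mex{0,0} = 1
G(4) = mex{1,1} = 0
G(5) = mex{0,0} = 1
G(6) = mex{1,1} = 0
G(7) = mex{0,0} = 1
G(8) = mex{1,1} = 0
G(9) = mex{0,0} = 1
G(10) = mex{1,1} = 0
G(11) = mex{0,0} = 1
G(12) = mex{1,1} = 0
G(13) = mex{0,0} = 1
G(14) = mex{1,1} = 0
G(n+2) = G(n) holds for n = 0,…,2 (a full window of length max(S) = 3), so the sequence is purely periodic with period 2.

2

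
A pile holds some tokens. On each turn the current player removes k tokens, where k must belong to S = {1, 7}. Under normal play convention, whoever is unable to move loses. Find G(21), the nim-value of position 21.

1

n :  0  1  2  3  4  5  6  7  8  9 10 11 12 13 14 15 16 17 18 19 20 21
G :  0  1  0  1  0  1  0  1  0  1  0  1  0  1  0  1  0  1  0  1  0  1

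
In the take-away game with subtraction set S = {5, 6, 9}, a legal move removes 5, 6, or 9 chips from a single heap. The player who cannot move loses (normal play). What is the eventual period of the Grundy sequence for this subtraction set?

G(0) = 0
G(1) = mex{} = 0
G(2) = mex{} = 0
G(3) = mex{} = 0
G(4) = mex{} = 0
G(5) = mex{0} = 1
G(6) = mex{0,0} = 1
G(7) = mex{0,0} = 1
G(8) = mex{0,0} = 1
G(9) = mex{0,0,0} = 1
G(10) = mex{1,0,0} = 2
G(11) = mex{1,1,0} = 2
G(12) = mex{1,1,0} = 2
G(13) = mex{1,1,0} = 2
G(14) = mex{1,1,1} = 0
G(15) = mex{2,1,1} = 0
G(16) = mex{2,2,1} = 0
G(17) = mex{2,2,1} = 0
G(18) = mex{2,2,1} = 0
G(19) = mex{0,2,2} = 1
G(20) = mex{0,0,2} = 1
G(21) = mex{0,0,2} = 1
G(22) = mex{0,0,2} = 1
G(23) = mex{0,0,0} = 1
G(24) = mex{1,0,0} = 2
G(25) = mex{1,1,0} = 2
G(26) = mex{1,1,0} = 2
G(27) = mex{1,1,0} = 2
G(28) = mex{1,1,1} = 0
G(29) = mex{2,1,1} = 0
G(n+14) = G(n) holds for n = 0,…,8 (a full window of length max(S) = 9), so the sequence is purely periodic with period 14.

14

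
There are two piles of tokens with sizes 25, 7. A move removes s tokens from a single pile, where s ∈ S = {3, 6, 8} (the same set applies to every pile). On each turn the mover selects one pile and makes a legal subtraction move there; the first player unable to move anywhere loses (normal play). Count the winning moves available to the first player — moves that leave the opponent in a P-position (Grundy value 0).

All piles use S = {3, 6, 8}:
n :  0  1  2  3  4  5  6  7  8  9 10 11 12 13 14 15 16 17 18 19 20 21 22 23 24 25
G :  0  0  0  1  1  1  2  2  2  3  3  0  0  0  1  1  1  2  2  2  3  3  0  0  0  1
Pile A: G(25) = 1.
Pile B: G(7) = 2.
Combined Grundy value = 1 ⊕ 2 = 3.
A winning move leaves total XOR = 0, i.e. changes one component's Grundy value g to g ⊕ X where X is the current total.
Pile A: need g' = 1⊕3 = 2. Options: 25−3→G=0, 25−6→G=2, 25−8→G=2. Hits: 2.
Pile B: need g' = 2⊕3 = 1. Options: 7−3→G=1, 7−6→G=0. Hits: 1.

3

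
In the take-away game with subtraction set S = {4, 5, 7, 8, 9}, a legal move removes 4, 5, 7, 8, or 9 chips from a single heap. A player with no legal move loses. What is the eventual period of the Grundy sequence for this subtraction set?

13

G(0) = 0
G(1) = mex{} = 0
G(2) = mex{} = 0
G(3) = mex{} = 0
G(4) = mex{0} = 1
G(5) = mex{0,0} = 1
G(6) = mex{0,0} = 1
G(7) = mex{0,0,0} = 1
G(8) = mex{1,0,0,0} = 2
G(9) = mex{1,1,0,0,0} = 2
G(10) = mex{1,1,0,0,0} = 2
G(11) = mex{1,1,1,0,0} = 2
G(12) = mex{2,1,1,1,0} = 3
G(13) = mex{2,2,1,1,1} = 0
G(14) = mex{2,2,1,1,1} = 0
G(15) = mex{2,2,2,1,1} = 0
G(16) = mex{3,2,2,2,1} = 0
G(17) = mex{0,3,2,2,2} = 1
G(18) = mex{0,0,2,2,2} = 1
G(19) = mex{0,0,3,2,2} = 1
G(20) = mex{0,0,0,3,2} = 1
G(21) = mex{1,0,0,0,3} = 2
G(22) = mex{1,1,0,0,0} = 2
G(23) = mex{1,1,0,0,0} = 2
G(24) = mex{1,1,1,0,0} = 2
G(25) = mex{2,1,1,1,0} = 3
G(26) = mex{2,2,1,1,1} = 0
G(27) = mex{2,2,1,1,1} = 0
G(n+13) = G(n) holds for n = 0,…,8 (a full window of length max(S) = 9), so the sequence is purely periodic with period 13.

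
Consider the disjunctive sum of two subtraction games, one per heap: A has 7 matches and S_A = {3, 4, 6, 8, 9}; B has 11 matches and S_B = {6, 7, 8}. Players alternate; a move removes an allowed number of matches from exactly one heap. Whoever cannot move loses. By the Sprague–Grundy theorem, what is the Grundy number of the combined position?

Heap A, S = {3, 4, 6, 8, 9}:
n : 0 1 2 3 4 5 6 7
G : 0 0 0 1 1 1 2 2
G_A(7) = 2.
Heap B, S = {6, 7, 8}:
G(0) = 0
G(1) = mex{} = 0
G(2) = mex{} = 0
G(3) = mex{} = 0
G(4) = mex{} = 0
G(5) = mex{} = 0
G(6) = mex{0} = 1
G(7) = mex{0,0} = 1
G(8) = mex{0,0,0} = 1
G(9) = mex{0,0,0} = 1
G(10) = mex{0,0,0} = 1
G(11) = mex{0,0,0} = 1
G_B(11) = 1.
Combined Grundy value = 2 ⊕ 1 = 3.

3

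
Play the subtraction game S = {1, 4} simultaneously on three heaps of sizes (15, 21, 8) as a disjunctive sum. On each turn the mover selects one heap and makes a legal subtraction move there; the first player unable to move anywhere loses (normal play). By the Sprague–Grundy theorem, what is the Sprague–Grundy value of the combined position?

All heaps use S = {1, 4}:
G(0) = 0
G(1) = mex{0} = 1
G(2) = mex{1} = 0
G(3) = mex{0} = 1
G(4) = mex{1,0} = 2
G(5) = mex{2,1} = 0
G(6) = mex{0,0} = 1
G(7) = mex{1,1} = 0
G(8) = mex{0,2} = 1
G(9) = mex{1,0} = 2
G(10) = mex{2,1} = 0
G(11) = mex{0,0} = 1
G(12) = mex{1,1} = 0
G(13) = mex{0,2} = 1
G(14) = mex{1,0} = 2
G(15) = mex{2,1} = 0
G(16) = mex{0,0} = 1
G(17) = mex{1,1} = 0
G(18) = mex{0,2} = 1
G(19) = mex{1,0} = 2
G(20) = mex{2,1} = 0
G(21) = mex{0,0} = 1
Heap A: G(15) = 0.
Heap B: G(21) = 1.
Heap C: G(8) = 1.
Combined Grundy value = 0 ⊕ 1 ⊕ 1 = 0.

0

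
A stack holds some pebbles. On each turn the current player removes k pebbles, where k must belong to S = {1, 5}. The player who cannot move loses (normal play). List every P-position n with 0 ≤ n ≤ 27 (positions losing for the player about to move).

G(0) = 0
G(1) = mex{0} = 1
G(2) = mex{1} = 0
G(3) = mex{0} = 1
G(4) = mex{1} = 0
G(5) = mex{0,0} = 1
G(6) = mex{1,1} = 0
G(7) = mex{0,0} = 1
G(8) = mex{1,1} = 0
G(9) = mex{0,0} = 1
G(10) = mex{1,1} = 0
G(11) = mex{0,0} = 1
G(12) = mex{1,1} = 0
G(13) = mex{0,0} = 1
G(14) = mex{1,1} = 0
G(15) = mex{0,0} = 1
G(16) = mex{1,1} = 0
G(17) = mex{0,0} = 1
G(18) = mex{1,1} = 0
G(19) = mex{0,0} = 1
G(20) = mex{1,1} = 0
G(21) = mex{0,0} = 1
G(22) = mex{1,1} = 0
G(23) = mex{0,0} = 1
G(24) = mex{1,1} = 0
G(25) = mex{0,0} = 1
G(26) = mex{1,1} = 0
G(27) = mex{0,0} = 1
P-positions are exactly the n with G(n) = 0.

0, 2, 4, 6, 8, 10, 12, 14, 16, 18, 20, 22, 24, 26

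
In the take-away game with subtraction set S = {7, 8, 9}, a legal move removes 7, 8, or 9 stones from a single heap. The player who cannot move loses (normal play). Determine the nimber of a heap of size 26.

G(0) = 0
G(1) = mex{} = 0
G(2) = mex{} = 0
G(3) = mex{} = 0
G(4) = mex{} = 0
G(5) = mex{} = 0
G(6) = mex{} = 0
G(7) = mex{0} = 1
G(8) = mex{0,0} = 1
G(9) = mex{0,0,0} = 1
G(10) = mex{0,0,0} = 1
G(11) = mex{0,0,0} = 1
G(12) = mex{0,0,0} = 1
G(13) = mex{0,0,0} = 1
G(14) = mex{1,0,0} = 2
G(15) = mex{1,1,0} = 2
G(16) = mex{1,1,1} = 0
G(17) = mex{1,1,1} = 0
G(18) = mex{1,1,1} = 0
G(19) = mex{1,1,1} = 0
G(20) = mex{1,1,1} = 0
G(21) = mex{2,1,1} = 0
G(22) = mex{2,2,1} = 0
G(23) = mex{0,2,2} = 1
G(24) = mex{0,0,2} = 1
G(25) = mex{0,0,0} = 1
G(26) = mex{0,0,0} = 1

1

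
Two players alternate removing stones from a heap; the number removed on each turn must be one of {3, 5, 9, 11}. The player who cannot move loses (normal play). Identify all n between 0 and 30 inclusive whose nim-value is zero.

G(0) = 0
G(1) = mex{} = 0
G(2) = mex{} = 0
G(3) = mex{0} = 1
G(4) = mex{0} = 1
G(5) = mex{0,0} = 1
G(6) = mex{1,0} = 2
G(7) = mex{1,0} = 2
G(8) = mex{1,1} = 0
G(9) = mex{2,1,0} = 3
G(10) = mex{2,1,0} = 3
G(11) = mex{0,2,0,0} = 1
G(12) = mex{3,2,1,0} = 4
G(13) = mex{3,0,1,0} = 2
G(14) = mex{1,3,1,1} = 0
G(15) = mex{4,3,2,1} = 0
G(16) = mex{2,1,2,1} = 0
G(17) = mex{0,4,0,2} = 1
G(18) = mex{0,2,3,2} = 1
G(19) = mex{0,0,3,0} = 1
G(20) = mex{1,0,1,3} = 2
G(21) = mex{1,0,4,3} = 2
G(22) = mex{1,1,2,1} = 0
G(23) = mex{2,1,0,4} = 3
G(24) = mex{2,1,0,2} = 3
G(25) = mex{0,2,0,0} = 1
G(26) = mex{3,2,1,0} = 4
G(27) = mex{3,0,1,0} = 2
G(28) = mex{1,3,1,1} = 0
G(29) = mex{4,3,2,1} = 0
G(30) = mex{2,1,2,1} = 0
P-positions are exactly the n with G(n) = 0.

0, 1, 2, 8, 14, 15, 16, 22, 28, 29, 30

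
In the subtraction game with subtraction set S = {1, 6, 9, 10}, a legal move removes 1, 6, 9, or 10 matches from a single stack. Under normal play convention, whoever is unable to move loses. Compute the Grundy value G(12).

3

G(0) = 0
G(1) = mex{0} = 1
G(2) = mex{1} = 0
G(3) = mex{0} = 1
G(4) = mex{1} = 0
G(5) = mex{0} = 1
G(6) = mex{1,0} = 2
G(7) = mex{2,1} = 0
G(8) = mex{0,0} = 1
G(9) = mex{1,1,0} = 2
G(10) = mex{2,0,1,0} = 3
G(11) = mex{3,1,0,1} = 2
G(12) = mex{2,2,1,0} = 3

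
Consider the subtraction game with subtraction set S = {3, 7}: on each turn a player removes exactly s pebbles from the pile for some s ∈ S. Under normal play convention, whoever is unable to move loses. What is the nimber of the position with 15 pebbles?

1

n :  0  1  2  3  4  5  6  7  8  9 10 11 12 13 14 15
G :  0  0  0  1  1  1  0  2  2  1  0  0  0  1  1  1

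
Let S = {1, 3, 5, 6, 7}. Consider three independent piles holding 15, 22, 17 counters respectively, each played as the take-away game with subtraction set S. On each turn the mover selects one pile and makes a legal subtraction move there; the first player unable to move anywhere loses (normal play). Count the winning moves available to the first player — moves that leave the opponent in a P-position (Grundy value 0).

All piles use S = {1, 3, 5, 6, 7}:
n :  0  1  2  3  4  5  6  7  8  9 10 11 12 13 14 15 16 17 18 19 20 21 22
G :  0  1  0  1  0  1  2  3  2  3  2  3  0  1  0  1  0  1  2  3  2  3  2
Pile A: G(15) = 1.
Pile B: G(22) = 2.
Pile C: G(17) = 1.
Combined Grundy value = 1 ⊕ 2 ⊕ 1 = 2.
A winning move leaves total XOR = 0, i.e. changes one component's Grundy value g to g ⊕ X where X is the current total.
Pile A: need g' = 1⊕2 = 3. Options: 15−1→G=0, 15−3→G=0, 15−5→G=2, 15−6→G=3, 15−7→G=2. Hits: 1.
Pile B: need g' = 2⊕2 = 0. Options: 22−1→G=3, 22−3→G=3, 22−5→G=1, 22−6→G=0, 22−7→G=1. Hits: 1.
Pile C: need g' = 1⊕2 = 3. Options: 17−1→G=0, 17−3→G=0, 17−5→G=0, 17−6→G=3, 17−7→G=2. Hits: 1.

3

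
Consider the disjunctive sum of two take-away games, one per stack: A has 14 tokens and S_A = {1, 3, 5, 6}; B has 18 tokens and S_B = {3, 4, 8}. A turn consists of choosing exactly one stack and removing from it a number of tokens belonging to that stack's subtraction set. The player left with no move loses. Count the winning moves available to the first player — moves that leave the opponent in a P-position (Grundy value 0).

Stack A, S = {1, 3, 5, 6}:
n :  0  1  2  3  4  5  6  7  8  9 10 11 12 13 14
G :  0  1  0  1  0  1  2  3  2  3  2  0  1  0  1
G_A(14) = 1.
Stack B, S = {3, 4, 8}:
G(0) = 0
G(1) = mex{} = 0
G(2) = mex{} = 0
G(3) = mex{0} = 1
G(4) = mex{0,0} = 1
G(5) = mex{0,0} = 1
G(6) = mex{1,0} = 2
G(7) = mex{1,1} = 0
G(8) = mex{1,1,0} = 2
G(9) = mex{2,1,0} = 3
G(10) = mex{0,2,0} = 1
G(11) = mex{2,0,1} = 3
G(12) = mex{3,2,1} = 0
G(13) = mex{1,3,1} = 0
G(14) = mex{3,1,2} = 0
G(15) = mex{0,3,0} = 1
G(16) = mex{0,0,2} = 1
G(17) = mex{0,0,3} = 1
G(18) = mex{1,0,1} = 2
G_B(18) = 2.
Combined Grundy value = 1 ⊕ 2 = 3.
A winning move leaves total XOR = 0, i.e. changes one component's Grundy value g to g ⊕ X where X is the current total.
Stack A: need g' = 1⊕3 = 2. Options: 14−1→G=0, 14−3→G=0, 14−5→G=3, 14−6→G=2. Hits: 1.
Stack B: need g' = 2⊕3 = 1. Options: 18−3→G=1, 18−4→G=0, 18−8→G=1. Hits: 2.

3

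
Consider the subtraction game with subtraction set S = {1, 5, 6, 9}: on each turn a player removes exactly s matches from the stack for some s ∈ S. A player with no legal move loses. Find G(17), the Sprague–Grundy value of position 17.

1

G(0) = 0
G(1) = mex{0} = 1
G(2) = mex{1} = 0
G(3) = mex{0} = 1
G(4) = mex{1} = 0
G(5) = mex{0,0} = 1
G(6) = mex{1,1,0} = 2
G(7) = mex{2,0,1} = 3
G(8) = mex{3,1,0} = 2
G(9) = mex{2,0,1,0} = 3
G(10) = mex{3,1,0,1} = 2
G(11) = mex{2,2,1,0} = 3
G(12) = mex{3,3,2,1} = 0
G(13) = mex{0,2,3,0} = 1
G(14) = mex{1,3,2,1} = 0
G(15) = mex{0,2,3,2} = 1
G(16) = mex{1,3,2,3} = 0
G(17) = mex{0,0,3,2} = 1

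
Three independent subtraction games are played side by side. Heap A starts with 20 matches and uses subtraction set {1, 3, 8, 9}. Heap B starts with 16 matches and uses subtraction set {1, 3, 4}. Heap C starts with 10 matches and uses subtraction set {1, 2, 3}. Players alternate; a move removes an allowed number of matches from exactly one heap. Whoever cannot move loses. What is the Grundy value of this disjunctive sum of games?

2

Heap A, S = {1, 3, 8, 9}:
n :  0  1  2  3  4  5  6  7  8  9 10 11 12 13 14 15 16 17 18 19 20
G :  0  1  0  1  0  1  0  1  2  3  2  3  2  3  2  3  0  1  0  1  0
G_A(20) = 0.
Heap B, S = {1, 3, 4}:
n :  0  1  2  3  4  5  6  7  8  9 10 11 12 13 14 15 16
G :  0  1  0  1  2  3  2  0  1  0  1  2  3  2  0  1  0
G_B(16) = 0.
Heap C, S = {1, 2, 3}:
n :  0  1  2  3  4  5  6  7  8  9 10
G :  0  1  2  3  0  1  2  3  0  1  2
G_C(10) = 2.
Combined Grundy value = 0 ⊕ 0 ⊕ 2 = 2.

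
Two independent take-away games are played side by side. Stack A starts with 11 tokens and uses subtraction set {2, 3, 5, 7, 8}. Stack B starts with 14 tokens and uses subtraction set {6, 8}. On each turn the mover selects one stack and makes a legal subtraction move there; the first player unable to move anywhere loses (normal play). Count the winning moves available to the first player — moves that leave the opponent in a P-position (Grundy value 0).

0

Stack A, S = {2, 3, 5, 7, 8}:
n :  0  1  2  3  4  5  6  7  8  9 10 11
G :  0  0  1  1  2  2  3  3  4  4  0  0
G_A(11) = 0.
Stack B, S = {6, 8}:
n :  0  1  2  3  4  5  6  7  8  9 10 11 12 13 14
G :  0  0  0  0  0  0  1  1  1  1  1  1  2  2  0
G_B(14) = 0.
Combined Grundy value = 0 ⊕ 0 = 0.
A winning move leaves total XOR = 0, i.e. changes one component's Grundy value g to g ⊕ X where X is the current total.
Stack A: target g' = 0⊕0 = 0, but every legal move changes the Grundy value (mex property), so 0 moves.
Stack B: target g' = 0⊕0 = 0, but every legal move changes the Grundy value (mex property), so 0 moves.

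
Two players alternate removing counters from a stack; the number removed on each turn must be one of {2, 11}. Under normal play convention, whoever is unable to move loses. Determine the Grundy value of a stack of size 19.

1

n :  0  1  2  3  4  5  6  7  8  9 10 11 12 13 14 15 16 17 18 19
G :  0  0  1  1  0  0  1  1  0  0  1  1  2  0  0  1  1  0  0  1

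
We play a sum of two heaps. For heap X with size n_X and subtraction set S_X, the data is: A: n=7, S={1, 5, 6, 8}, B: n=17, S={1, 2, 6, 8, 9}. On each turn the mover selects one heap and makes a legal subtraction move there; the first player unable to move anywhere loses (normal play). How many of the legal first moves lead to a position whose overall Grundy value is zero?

Heap A, S = {1, 5, 6, 8}:
n : 0 1 2 3 4 5 6 7
G : 0 1 0 1 0 1 2 3
G_A(7) = 3.
Heap B, S = {1, 2, 6, 8, 9}:
n :  0  1  2  3  4  5  6  7  8  9 10 11 12 13 14 15 16 17
G :  0  1  2  0  1  2  3  0  1  2  0  1  2  3  0  1  2  0
G_B(17) = 0.
Combined Grundy value = 3 ⊕ 0 = 3.
A winning move leaves total XOR = 0, i.e. changes one component's Grundy value g to g ⊕ X where X is the current total.
Heap A: need g' = 3⊕3 = 0. Options: 7−1→G=2, 7−5→G=0, 7−6→G=1. Hits: 1.
Heap B: need g' = 0⊕3 = 3. Options: 17−1→G=2, 17−2→G=1, 17−6→G=1, 17−8→G=2, 17−9→G=1. Hits: 0.

1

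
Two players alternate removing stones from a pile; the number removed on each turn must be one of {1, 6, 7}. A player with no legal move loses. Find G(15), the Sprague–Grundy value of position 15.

1

G(0) = 0
G(1) = mex{0} = 1
G(2) = mex{1} = 0
G(3) = mex{0} = 1
G(4) = mex{1} = 0
G(5) = mex{0} = 1
G(6) = mex{1,0} = 2
G(7) = mex{2,1,0} = 3
G(8) = mex{3,0,1} = 2
G(9) = mex{2,1,0} = 3
G(10) = mex{3,0,1} = 2
G(11) = mex{2,1,0} = 3
G(12) = mex{3,2,1} = 0
G(13) = mex{0,3,2} = 1
G(14) = mex{1,2,3} = 0
G(15) = mex{0,3,2} = 1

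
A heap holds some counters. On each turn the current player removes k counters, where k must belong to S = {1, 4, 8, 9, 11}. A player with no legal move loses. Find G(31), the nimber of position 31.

G(0) = 0
G(1) = mex{0} = 1
G(2) = mex{1} = 0
G(3) = mex{0} = 1
G(4) = mex{1,0} = 2
G(5) = mex{2,1} = 0
G(6) = mex{0,0} = 1
G(7) = mex{1,1} = 0
G(8) = mex{0,2,0} = 1
G(9) = mex{1,0,1,0} = 2
G(10) = mex{2,1,0,1} = 3
G(11) = mex{3,0,1,0,0} = 2
G(12) = mex{2,1,2,1,1} = 0
G(13) = mex{0,2,0,2,0} = 1
G(14) = mex{1,3,1,0,1} = 2
G(15) = mex{2,2,0,1,2} = 3
G(16) = mex{3,0,1,0,0} = 2
G(17) = mex{2,1,2,1,1} = 0
G(18) = mex{0,2,3,2,0} = 1
G(19) = mex{1,3,2,3,1} = 0
G(20) = mex{0,2,0,2,2} = 1
G(21) = mex{1,0,1,0,3} = 2
G(22) = mex{2,1,2,1,2} = 0
G(23) = mex{0,0,3,2,0} = 1
G(24) = mex{1,1,2,3,1} = 0
G(25) = mex{0,2,0,2,2} = 1
G(26) = mex{1,0,1,0,3} = 2
G(27) = mex{2,1,0,1,2} = 3
G(28) = mex{3,0,1,0,0} = 2
G(29) = mex{2,1,2,1,1} = 0
G(30) = mex{0,2,0,2,0} = 1
G(31) = mex{1,3,1,0,1} = 2

2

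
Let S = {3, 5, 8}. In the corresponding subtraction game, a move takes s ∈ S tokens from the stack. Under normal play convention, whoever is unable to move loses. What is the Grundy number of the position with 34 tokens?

0

n :  0  1  2  3  4  5  6  7  8  9 10 11 12 13 14 15 16 17 18 19 20 21 22 23 24 25 26 27 28 29 30 31 32 33 34
G :  0  0  0  1  1  1  2  2  2  3  3  0  0  0  1  1  1  2  2  2  3  3  0  0  0  1  1  1  2  2  2  3  3  0  0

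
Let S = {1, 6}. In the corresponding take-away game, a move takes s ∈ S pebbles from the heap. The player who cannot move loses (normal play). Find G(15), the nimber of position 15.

n :  0  1  2  3  4  5  6  7  8  9 10 11 12 13 14 15
G :  0  1  0  1  0  1  2  0  1  0  1  0  1  2  0  1

1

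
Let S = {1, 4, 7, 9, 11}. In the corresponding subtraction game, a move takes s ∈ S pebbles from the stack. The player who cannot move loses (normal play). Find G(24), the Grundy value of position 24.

n :  0  1  2  3  4  5  6  7  8  9 10 11 12 13 14 15 16 17 18 19 20 21 22 23 24
G :  0  1  0  1  2  0  1  2  0  1  0  1  2  3  4  3  4  2  0  1  0  1  2  0  1

1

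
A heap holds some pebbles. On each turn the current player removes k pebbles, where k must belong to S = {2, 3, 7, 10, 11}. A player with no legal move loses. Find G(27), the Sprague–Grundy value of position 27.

G(0) = 0
G(1) = mex{} = 0
G(2) = mex{0} = 1
G(3) = mex{0,0} = 1
G(4) = mex{1,0} = 2
G(5) = mex{1,1} = 0
G(6) = mex{2,1} = 0
G(7) = mex{0,2,0} = 1
G(8) = mex{0,0,0} = 1
G(9) = mex{1,0,1} = 2
G(10) = mex{1,1,1,0} = 2
G(11) = mex{2,1,2,0,0} = 3
G(12) = mex{2,2,0,1,0} = 3
G(13) = mex{3,2,0,1,1} = 4
G(14) = mex{3,3,1,2,1} = 0
G(15) = mex{4,3,1,0,2} = 5
G(16) = mex{0,4,2,0,0} = 1
G(17) = mex{5,0,2,1,0} = 3
G(18) = mex{1,5,3,1,1} = 0
G(19) = mex{3,1,3,2,1} = 0
G(20) = mex{0,3,4,2,2} = 1
G(21) = mex{0,0,0,3,2} = 1
G(22) = mex{1,0,5,3,3} = 2
G(23) = mex{1,1,1,4,3} = 0
G(24) = mex{2,1,3,0,4} = 5
G(25) = mex{0,2,0,5,0} = 1
G(26) = mex{5,0,0,1,5} = 2
G(27) = mex{1,5,1,3,1} = 0

0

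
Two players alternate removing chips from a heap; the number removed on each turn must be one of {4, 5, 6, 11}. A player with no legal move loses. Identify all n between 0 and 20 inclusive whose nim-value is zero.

0, 1, 2, 3, 10, 17, 18, 19, 20

G(0) = 0
G(1) = mex{} = 0
G(2) = mex{} = 0
G(3) = mex{} = 0
G(4) = mex{0} = 1
G(5) = mex{0,0} = 1
G(6) = mex{0,0,0} = 1
G(7) = mex{0,0,0} = 1
G(8) = mex{1,0,0} = 2
G(9) = mex{1,1,0} = 2
G(10) = mex{1,1,1} = 0
G(11) = mex{1,1,1,0} = 2
G(12) = mex{2,1,1,0} = 3
G(13) = mex{2,2,1,0} = 3
G(14) = mex{0,2,2,0} = 1
G(15) = mex{2,0,2,1} = 3
G(16) = mex{3,2,0,1} = 4
G(17) = mex{3,3,2,1} = 0
G(18) = mex{1,3,3,1} = 0
G(19) = mex{3,1,3,2} = 0
G(20) = mex{4,3,1,2} = 0
P-positions are exactly the n with G(n) = 0.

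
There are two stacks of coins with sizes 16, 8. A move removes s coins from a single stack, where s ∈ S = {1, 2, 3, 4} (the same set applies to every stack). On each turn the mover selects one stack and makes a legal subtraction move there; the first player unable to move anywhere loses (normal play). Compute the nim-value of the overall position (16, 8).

All stacks use S = {1, 2, 3, 4}:
G(0) = 0
G(1) = mex{0} = 1
G(2) = mex{1,0} = 2
G(3) = mex{2,1,0} = 3
G(4) = mex{3,2,1,0} = 4
G(5) = mex{4,3,2,1} = 0
G(6) = mex{0,4,3,2} = 1
G(7) = mex{1,0,4,3} = 2
G(8) = mex{2,1,0,4} = 3
G(9) = mex{3,2,1,0} = 4
G(10) = mex{4,3,2,1} = 0
G(11) = mex{0,4,3,2} = 1
G(12) = mex{1,0,4,3} = 2
G(13) = mex{2,1,0,4} = 3
G(14) = mex{3,2,1,0} = 4
G(15) = mex{4,3,2,1} = 0
G(16) = mex{0,4,3,2} = 1
Stack A: G(16) = 1.
Stack B: G(8) = 3.
Combined Grundy value = 1 ⊕ 3 = 2.

2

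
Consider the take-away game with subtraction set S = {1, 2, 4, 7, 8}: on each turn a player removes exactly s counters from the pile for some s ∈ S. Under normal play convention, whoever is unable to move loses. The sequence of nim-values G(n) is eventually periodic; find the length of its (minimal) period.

n :  0  1  2  3  4  5  6  7  8  9 10 11 12 13 14
G :  0  1  2  0  1  2  0  1  2  0  1  2  0  1  2
G(n+3) = G(n) holds for n = 0,…,7 (a full window of length max(S) = 8), so the sequence is purely periodic with period 3.

3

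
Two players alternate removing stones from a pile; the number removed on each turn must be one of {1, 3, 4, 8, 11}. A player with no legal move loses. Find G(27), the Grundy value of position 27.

n :  0  1  2  3  4  5  6  7  8  9 10 11 12 13 14 15 16 17 18 19 20 21 22 23 24 25 26 27
G :  0  1  0  1  2  3  2  0  1  0  1  2  3  2  0  1  0  1  2  3  2  0  1  0  1  2  3  2

2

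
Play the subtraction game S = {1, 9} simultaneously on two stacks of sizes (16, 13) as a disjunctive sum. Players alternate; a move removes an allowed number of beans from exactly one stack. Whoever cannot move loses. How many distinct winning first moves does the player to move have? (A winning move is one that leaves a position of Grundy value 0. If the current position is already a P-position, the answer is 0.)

4

All stacks use S = {1, 9}:
n :  0  1  2  3  4  5  6  7  8  9 10 11 12 13 14 15 16
G :  0  1  0  1  0  1  0  1  0  1  0  1  0  1  0  1  0
Stack A: G(16) = 0.
Stack B: G(13) = 1.
Combined Grundy value = 0 ⊕ 1 = 1.
A winning move leaves total XOR = 0, i.e. changes one component's Grundy value g to g ⊕ X where X is the current total.
Stack A: need g' = 0⊕1 = 1. Options: 16−1→G=1, 16−9→G=1. Hits: 2.
Stack B: need g' = 1⊕1 = 0. Options: 13−1→G=0, 13−9→G=0. Hits: 2.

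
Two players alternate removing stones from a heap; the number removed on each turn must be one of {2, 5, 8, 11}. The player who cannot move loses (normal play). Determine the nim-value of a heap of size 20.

0

n :  0  1  2  3  4  5  6  7  8  9 10 11 12 13 14 15 16 17 18 19 20
G :  0  0  1  1  0  2  1  0  2  1  0  2  1  0  0  1  1  0  2  1  0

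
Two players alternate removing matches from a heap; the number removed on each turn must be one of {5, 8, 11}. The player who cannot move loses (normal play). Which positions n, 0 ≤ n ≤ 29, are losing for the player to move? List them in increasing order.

n :  0  1  2  3  4  5  6  7  8  9 10 11 12 13 14 15 16 17 18 19 20 21 22 23 24 25 26 27 28 29
G :  0  0  0  0  0  1  1  1  1  1  2  2  2  2  2  3  0  0  0  0  0  1  1  1  1  1  2  2  2  2
P-positions are exactly the n with G(n) = 0.

0, 1, 2, 3, 4, 16, 17, 18, 19, 20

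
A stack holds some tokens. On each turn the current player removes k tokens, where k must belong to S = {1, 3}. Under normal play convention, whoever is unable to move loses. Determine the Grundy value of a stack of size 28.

0

G(0) = 0
G(1) = mex{0} = 1
G(2) = mex{1} = 0
G(3) = mex{0,0} = 1
G(4) = mex{1,1} = 0
G(5) = mex{0,0} = 1
G(6) = mex{1,1} = 0
G(7) = mex{0,0} = 1
G(8) = mex{1,1} = 0
G(9) = mex{0,0} = 1
G(10) = mex{1,1} = 0
G(11) = mex{0,0} = 1
G(12) = mex{1,1} = 0
G(13) = mex{0,0} = 1
G(14) = mex{1,1} = 0
G(15) = mex{0,0} = 1
G(16) = mex{1,1} = 0
G(17) = mex{0,0} = 1
G(18) = mex{1,1} = 0
G(19) = mex{0,0} = 1
G(20) = mex{1,1} = 0
G(21) = mex{0,0} = 1
G(22) = mex{1,1} = 0
G(23) = mex{0,0} = 1
G(24) = mex{1,1} = 0
G(25) = mex{0,0} = 1
G(26) = mex{1,1} = 0
G(27) = mex{0,0} = 1
G(28) = mex{1,1} = 0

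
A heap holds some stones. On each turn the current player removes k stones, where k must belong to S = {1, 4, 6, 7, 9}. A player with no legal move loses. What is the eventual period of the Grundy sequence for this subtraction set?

13

G(0) = 0
G(1) = mex{0} = 1
G(2) = mex{1} = 0
G(3) = mex{0} = 1
G(4) = mex{1,0} = 2
G(5) = mex{2,1} = 0
G(6) = mex{0,0,0} = 1
G(7) = mex{1,1,1,0} = 2
G(8) = mex{2,2,0,1} = 3
G(9) = mex{3,0,1,0,0} = 2
G(10) = mex{2,1,2,1,1} = 0
G(11) = mex{0,2,0,2,0} = 1
G(12) = mex{1,3,1,0,1} = 2
G(13) = mex{2,2,2,1,2} = 0
G(14) = mex{0,0,3,2,0} = 1
G(15) = mex{1,1,2,3,1} = 0
G(16) = mex{0,2,0,2,2} = 1
G(17) = mex{1,0,1,0,3} = 2
G(18) = mex{2,1,2,1,2} = 0
G(19) = mex{0,0,0,2,0} = 1
G(20) = mex{1,1,1,0,1} = 2
G(21) = mex{2,2,0,1,2} = 3
G(22) = mex{3,0,1,0,0} = 2
G(23) = mex{2,1,2,1,1} = 0
G(24) = mex{0,2,0,2,0} = 1
G(25) = mex{1,3,1,0,1} = 2
G(26) = mex{2,2,2,1,2} = 0
G(27) = mex{0,0,3,2,0} = 1
G(n+13) = G(n) holds for n = 0,…,8 (a full window of length max(S) = 9), so the sequence is purely periodic with period 13.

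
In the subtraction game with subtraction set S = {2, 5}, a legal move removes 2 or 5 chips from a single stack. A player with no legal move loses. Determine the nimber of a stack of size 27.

n :  0  1  2  3  4  5  6  7  8  9 10 11 12 13 14 15 16 17 18 19 20 21 22 23 24 25 26 27
G :  0  0  1  1  0  2  1  0  0  1  1  0  2  1  0  0  1  1  0  2  1  0  0  1  1  0  2  1

1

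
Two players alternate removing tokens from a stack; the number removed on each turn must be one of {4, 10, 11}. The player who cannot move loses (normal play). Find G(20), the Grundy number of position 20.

G(0) = 0
G(1) = mex{} = 0
G(2) = mex{} = 0
G(3) = mex{} = 0
G(4) = mex{0} = 1
G(5) = mex{0} = 1
G(6) = mex{0} = 1
G(7) = mex{0} = 1
G(8) = mex{1} = 0
G(9) = mex{1} = 0
G(10) = mex{1,0} = 2
G(11) = mex{1,0,0} = 2
G(12) = mex{0,0,0} = 1
G(13) = mex{0,0,0} = 1
G(14) = mex{2,1,0} = 3
G(15) = mex{2,1,1} = 0
G(16) = mex{1,1,1} = 0
G(17) = mex{1,1,1} = 0
G(18) = mex{3,0,1} = 2
G(19) = mex{0,0,0} = 1
G(20) = mex{0,2,0} = 1

1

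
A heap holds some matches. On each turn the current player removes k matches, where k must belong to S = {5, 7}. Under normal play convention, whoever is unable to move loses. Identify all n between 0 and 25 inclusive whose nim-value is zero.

0, 1, 2, 3, 4, 12, 13, 14, 15, 16, 24, 25

G(0) = 0
G(1) = mex{} = 0
G(2) = mex{} = 0
G(3) = mex{} = 0
G(4) = mex{} = 0
G(5) = mex{0} = 1
G(6) = mex{0} = 1
G(7) = mex{0,0} = 1
G(8) = mex{0,0} = 1
G(9) = mex{0,0} = 1
G(10) = mex{1,0} = 2
G(11) = mex{1,0} = 2
G(12) = mex{1,1} = 0
G(13) = mex{1,1} = 0
G(14) = mex{1,1} = 0
G(15) = mex{2,1} = 0
G(16) = mex{2,1} = 0
G(17) = mex{0,2} = 1
G(18) = mex{0,2} = 1
G(19) = mex{0,0} = 1
G(20) = mex{0,0} = 1
G(21) = mex{0,0} = 1
G(22) = mex{1,0} = 2
G(23) = mex{1,0} = 2
G(24) = mex{1,1} = 0
G(25) = mex{1,1} = 0
P-positions are exactly the n with G(n) = 0.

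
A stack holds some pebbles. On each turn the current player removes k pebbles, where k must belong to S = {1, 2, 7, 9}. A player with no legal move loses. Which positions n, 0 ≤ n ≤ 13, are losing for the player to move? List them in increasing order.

n :  0  1  2  3  4  5  6  7  8  9 10 11 12 13
G :  0  1  2  0  1  2  0  1  2  3  4  0  1  2
P-positions are exactly the n with G(n) = 0.

0, 3, 6, 11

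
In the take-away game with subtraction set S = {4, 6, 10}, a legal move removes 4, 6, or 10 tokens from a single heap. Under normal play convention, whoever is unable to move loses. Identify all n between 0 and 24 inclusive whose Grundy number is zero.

0, 1, 2, 3, 14, 15, 16, 17

n :  0  1  2  3  4  5  6  7  8  9 10 11 12 13 14 15 16 17 18 19 20 21 22 23 24
G :  0  0  0  0  1  1  1  1  2  2  2  2  3  3  0  0  0  0  1  1  1  1  2  2  2
P-positions are exactly the n with G(n) = 0.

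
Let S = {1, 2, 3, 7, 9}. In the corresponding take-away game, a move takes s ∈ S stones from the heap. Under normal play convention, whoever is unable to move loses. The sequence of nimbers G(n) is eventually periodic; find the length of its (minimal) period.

G(0) = 0
G(1) = mex{0} = 1
G(2) = mex{1,0} = 2
G(3) = mex{2,1,0} = 3
G(4) = mex{3,2,1} = 0
G(5) = mex{0,3,2} = 1
G(6) = mex{1,0,3} = 2
G(7) = mex{2,1,0,0} = 3
G(8) = mex{3,2,1,1} = 0
G(9) = mex{0,3,2,2,0} = 1
G(10) = mex{1,0,3,3,1} = 2
G(11) = mex{2,1,0,0,2} = 3
G(12) = mex{3,2,1,1,3} = 0
G(13) = mex{0,3,2,2,0} = 1
G(14) = mex{1,0,3,3,1} = 2
G(n+4) = G(n) holds for n = 0,…,8 (a full window of length max(S) = 9), so the sequence is purely periodic with period 4.

4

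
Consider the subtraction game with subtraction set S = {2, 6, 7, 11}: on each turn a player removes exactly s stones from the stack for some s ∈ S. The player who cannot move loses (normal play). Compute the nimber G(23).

3

G(0) = 0
G(1) = mex{} = 0
G(2) = mex{0} = 1
G(3) = mex{0} = 1
G(4) = mex{1} = 0
G(5) = mex{1} = 0
G(6) = mex{0,0} = 1
G(7) = mex{0,0,0} = 1
G(8) = mex{1,1,0} = 2
G(9) = mex{1,1,1} = 0
G(10) = mex{2,0,1} = 3
G(11) = mex{0,0,0,0} = 1
G(12) = mex{3,1,0,0} = 2
G(13) = mex{1,1,1,1} = 0
G(14) = mex{2,2,1,1} = 0
G(15) = mex{0,0,2,0} = 1
G(16) = mex{0,3,0,0} = 1
G(17) = mex{1,1,3,1} = 0
G(18) = mex{1,2,1,1} = 0
G(19) = mex{0,0,2,2} = 1
G(20) = mex{0,0,0,0} = 1
G(21) = mex{1,1,0,3} = 2
G(22) = mex{1,1,1,1} = 0
G(23) = mex{2,0,1,2} = 3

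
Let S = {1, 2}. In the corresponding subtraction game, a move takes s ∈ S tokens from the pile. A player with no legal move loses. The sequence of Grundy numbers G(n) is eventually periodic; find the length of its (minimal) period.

3

G(0) = 0
G(1) = mex{0} = 1
G(2) = mex{1,0} = 2
G(3) = mex{2,1} = 0
G(4) = mex{0,2} = 1
G(5) = mex{1,0} = 2
G(6) = mex{2,1} = 0
G(7) = mex{0,2} = 1
G(8) = mex{1,0} = 2
G(9) = mex{2,1} = 0
G(10) = mex{0,2} = 1
G(11) = mex{1,0} = 2
G(12) = mex{2,1} = 0
G(13) = mex{0,2} = 1
G(14) = mex{1,0} = 2
G(n+3) = G(n) holds for n = 0,…,1 (a full window of length max(S) = 2), so the sequence is purely periodic with period 3.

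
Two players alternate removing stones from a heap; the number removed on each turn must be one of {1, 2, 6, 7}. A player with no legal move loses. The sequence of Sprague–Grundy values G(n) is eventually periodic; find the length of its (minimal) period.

n :  0  1  2  3  4  5  6  7  8  9 10 11 12 13 14 15 16 17
G :  0  1  2  0  1  2  3  4  0  1  2  0  1  2  3  4  0  1
G(n+8) = G(n) holds for n = 0,…,6 (a full window of length max(S) = 7), so the sequence is purely periodic with period 8.

8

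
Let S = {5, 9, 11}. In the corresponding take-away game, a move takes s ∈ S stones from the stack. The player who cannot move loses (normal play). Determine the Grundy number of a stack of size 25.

1

G(0) = 0
G(1) = mex{} = 0
G(2) = mex{} = 0
G(3) = mex{} = 0
G(4) = mex{} = 0
G(5) = mex{0} = 1
G(6) = mex{0} = 1
G(7) = mex{0} = 1
G(8) = mex{0} = 1
G(9) = mex{0,0} = 1
G(10) = mex{1,0} = 2
G(11) = mex{1,0,0} = 2
G(12) = mex{1,0,0} = 2
G(13) = mex{1,0,0} = 2
G(14) = mex{1,1,0} = 2
G(15) = mex{2,1,0} = 3
G(16) = mex{2,1,1} = 0
G(17) = mex{2,1,1} = 0
G(18) = mex{2,1,1} = 0
G(19) = mex{2,2,1} = 0
G(20) = mex{3,2,1} = 0
G(21) = mex{0,2,2} = 1
G(22) = mex{0,2,2} = 1
G(23) = mex{0,2,2} = 1
G(24) = mex{0,3,2} = 1
G(25) = mex{0,0,2} = 1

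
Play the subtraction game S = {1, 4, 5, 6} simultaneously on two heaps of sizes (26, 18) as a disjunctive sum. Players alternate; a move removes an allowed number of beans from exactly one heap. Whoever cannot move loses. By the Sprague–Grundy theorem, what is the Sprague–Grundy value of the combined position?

4

All heaps use S = {1, 4, 5, 6}:
G(0) = 0
G(1) = mex{0} = 1
G(2) = mex{1} = 0
G(3) = mex{0} = 1
G(4) = mex{1,0} = 2
G(5) = mex{2,1,0} = 3
G(6) = mex{3,0,1,0} = 2
G(7) = mex{2,1,0,1} = 3
G(8) = mex{3,2,1,0} = 4
G(9) = mex{4,3,2,1} = 0
G(10) = mex{0,2,3,2} = 1
G(11) = mex{1,3,2,3} = 0
G(12) = mex{0,4,3,2} = 1
G(13) = mex{1,0,4,3} = 2
G(14) = mex{2,1,0,4} = 3
G(15) = mex{3,0,1,0} = 2
G(16) = mex{2,1,0,1} = 3
G(17) = mex{3,2,1,0} = 4
G(18) = mex{4,3,2,1} = 0
G(19) = mex{0,2,3,2} = 1
G(20) = mex{1,3,2,3} = 0
G(21) = mex{0,4,3,2} = 1
G(22) = mex{1,0,4,3} = 2
G(23) = mex{2,1,0,4} = 3
G(24) = mex{3,0,1,0} = 2
G(25) = mex{2,1,0,1} = 3
G(26) = mex{3,2,1,0} = 4
Heap A: G(26) = 4.
Heap B: G(18) = 0.
Combined Grundy value = 4 ⊕ 0 = 4.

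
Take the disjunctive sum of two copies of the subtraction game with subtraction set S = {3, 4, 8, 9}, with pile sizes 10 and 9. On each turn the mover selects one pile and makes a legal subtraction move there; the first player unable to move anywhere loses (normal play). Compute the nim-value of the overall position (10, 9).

2

All piles use S = {3, 4, 8, 9}:
G(0) = 0
G(1) = mex{} = 0
G(2) = mex{} = 0
G(3) = mex{0} = 1
G(4) = mex{0,0} = 1
G(5) = mex{0,0} = 1
G(6) = mex{1,0} = 2
G(7) = mex{1,1} = 0
G(8) = mex{1,1,0} = 2
G(9) = mex{2,1,0,0} = 3
G(10) = mex{0,2,0,0} = 1
Pile A: G(10) = 1.
Pile B: G(9) = 3.
Combined Grundy value = 1 ⊕ 3 = 2.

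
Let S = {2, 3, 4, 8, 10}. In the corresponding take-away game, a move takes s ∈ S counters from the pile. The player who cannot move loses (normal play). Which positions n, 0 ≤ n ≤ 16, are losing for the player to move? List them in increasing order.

0, 1, 6, 7, 12, 13

G(0) = 0
G(1) = mex{} = 0
G(2) = mex{0} = 1
G(3) = mex{0,0} = 1
G(4) = mex{1,0,0} = 2
G(5) = mex{1,1,0} = 2
G(6) = mex{2,1,1} = 0
G(7) = mex{2,2,1} = 0
G(8) = mex{0,2,2,0} = 1
G(9) = mex{0,0,2,0} = 1
G(10) = mex{1,0,0,1,0} = 2
G(11) = mex{1,1,0,1,0} = 2
G(12) = mex{2,1,1,2,1} = 0
G(13) = mex{2,2,1,2,1} = 0
G(14) = mex{0,2,2,0,2} = 1
G(15) = mex{0,0,2,0,2} = 1
G(16) = mex{1,0,0,1,0} = 2
P-positions are exactly the n with G(n) = 0.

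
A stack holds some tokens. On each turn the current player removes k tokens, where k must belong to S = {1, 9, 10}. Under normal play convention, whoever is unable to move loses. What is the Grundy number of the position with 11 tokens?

3

n :  0  1  2  3  4  5  6  7  8  9 10 11
G :  0  1  0  1  0  1  0  1  0  1  2  3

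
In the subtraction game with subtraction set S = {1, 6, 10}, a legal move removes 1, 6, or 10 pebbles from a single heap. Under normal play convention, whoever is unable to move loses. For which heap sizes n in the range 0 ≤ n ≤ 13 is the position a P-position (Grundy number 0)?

G(0) = 0
G(1) = mex{0} = 1
G(2) = mex{1} = 0
G(3) = mex{0} = 1
G(4) = mex{1} = 0
G(5) = mex{0} = 1
G(6) = mex{1,0} = 2
G(7) = mex{2,1} = 0
G(8) = mex{0,0} = 1
G(9) = mex{1,1} = 0
G(10) = mex{0,0,0} = 1
G(11) = mex{1,1,1} = 0
G(12) = mex{0,2,0} = 1
G(13) = mex{1,0,1} = 2
P-positions are exactly the n with G(n) = 0.

0, 2, 4, 7, 9, 11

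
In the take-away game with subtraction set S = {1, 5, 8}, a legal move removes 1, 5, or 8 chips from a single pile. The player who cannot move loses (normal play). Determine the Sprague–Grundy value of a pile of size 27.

1

n :  0  1  2  3  4  5  6  7  8  9 10 11 12 13 14 15 16 17 18 19 20 21 22 23 24 25 26 27
G :  0  1  0  1  0  1  0  1  2  3  2  3  2  0  1  0  1  0  1  0  1  2  3  2  3  2  0  1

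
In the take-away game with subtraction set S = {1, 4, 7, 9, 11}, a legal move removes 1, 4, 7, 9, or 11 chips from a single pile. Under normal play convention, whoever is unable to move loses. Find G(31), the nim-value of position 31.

3

G(0) = 0
G(1) = mex{0} = 1
G(2) = mex{1} = 0
G(3) = mex{0} = 1
G(4) = mex{1,0} = 2
G(5) = mex{2,1} = 0
G(6) = mex{0,0} = 1
G(7) = mex{1,1,0} = 2
G(8) = mex{2,2,1} = 0
G(9) = mex{0,0,0,0} = 1
G(10) = mex{1,1,1,1} = 0
G(11) = mex{0,2,2,0,0} = 1
G(12) = mex{1,0,0,1,1} = 2
G(13) = mex{2,1,1,2,0} = 3
G(14) = mex{3,0,2,0,1} = 4
G(15) = mex{4,1,0,1,2} = 3
G(16) = mex{3,2,1,2,0} = 4
G(17) = mex{4,3,0,0,1} = 2
G(18) = mex{2,4,1,1,2} = 0
G(19) = mex{0,3,2,0,0} = 1
G(20) = mex{1,4,3,1,1} = 0
G(21) = mex{0,2,4,2,0} = 1
G(22) = mex{1,0,3,3,1} = 2
G(23) = mex{2,1,4,4,2} = 0
G(24) = mex{0,0,2,3,3} = 1
G(25) = mex{1,1,0,4,4} = 2
G(26) = mex{2,2,1,2,3} = 0
G(27) = mex{0,0,0,0,4} = 1
G(28) = mex{1,1,1,1,2} = 0
G(29) = mex{0,2,2,0,0} = 1
G(30) = mex{1,0,0,1,1} = 2
G(31) = mex{2,1,1,2,0} = 3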